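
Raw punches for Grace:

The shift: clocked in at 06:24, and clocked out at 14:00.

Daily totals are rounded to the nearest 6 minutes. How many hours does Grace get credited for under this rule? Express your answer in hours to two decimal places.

7.60 hours

The shift: 06:24–14:00 = 7 h 36 min → rounds to 7 h 36 min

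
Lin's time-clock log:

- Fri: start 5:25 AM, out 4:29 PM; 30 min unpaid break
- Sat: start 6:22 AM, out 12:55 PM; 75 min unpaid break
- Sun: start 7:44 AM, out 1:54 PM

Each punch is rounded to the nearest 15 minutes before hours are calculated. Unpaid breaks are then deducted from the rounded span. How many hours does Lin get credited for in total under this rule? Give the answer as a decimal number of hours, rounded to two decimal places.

22.25 hours

Fri: in 5:25 AM→5:30 AM, out 4:29 PM→4:30 PM; 11 h 0 min − 30 min = 10 h 30 min
Sat: in 6:22 AM→6:15 AM, out 12:55 PM→1:00 PM; 6 h 45 min − 75 min = 5 h 30 min
Sun: in 7:44 AM→7:45 AM, out 1:54 PM→2:00 PM; 6 h 15 min
Total credited: 22 h 15 min.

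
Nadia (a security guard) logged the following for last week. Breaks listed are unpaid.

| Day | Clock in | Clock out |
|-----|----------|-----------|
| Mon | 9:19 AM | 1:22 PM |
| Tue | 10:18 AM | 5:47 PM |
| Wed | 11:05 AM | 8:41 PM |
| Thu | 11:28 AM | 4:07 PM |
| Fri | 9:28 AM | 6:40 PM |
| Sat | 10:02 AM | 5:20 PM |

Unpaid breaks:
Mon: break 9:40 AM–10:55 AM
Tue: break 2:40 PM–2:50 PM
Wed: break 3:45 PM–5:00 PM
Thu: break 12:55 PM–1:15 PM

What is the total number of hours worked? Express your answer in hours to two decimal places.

39.28 hours

Mon: 9:19 AM–1:22 PM = 4 h 3 min; less 75 min break → 2 h 48 min
Tue: 10:18 AM–5:47 PM = 7 h 29 min; less 10 min break → 7 h 19 min
Wed: 11:05 AM–8:41 PM = 9 h 36 min; less 75 min break → 8 h 21 min
Thu: 11:28 AM–4:07 PM = 4 h 39 min; less 20 min break → 4 h 19 min
Fri: 9:28 AM–6:40 PM = 9 h 12 min
Sat: 10:02 AM–5:20 PM = 7 h 18 min
Total: 2 h 48 min + 7 h 19 min + 8 h 21 min + 4 h 19 min + 9 h 12 min + 7 h 18 min = 39 h 17 min.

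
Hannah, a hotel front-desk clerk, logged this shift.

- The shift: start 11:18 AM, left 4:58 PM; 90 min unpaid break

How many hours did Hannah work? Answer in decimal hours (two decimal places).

4.17 hours

The shift: 11:18 AM–4:58 PM = 5 h 40 min; less 90 min break → 4 h 10 min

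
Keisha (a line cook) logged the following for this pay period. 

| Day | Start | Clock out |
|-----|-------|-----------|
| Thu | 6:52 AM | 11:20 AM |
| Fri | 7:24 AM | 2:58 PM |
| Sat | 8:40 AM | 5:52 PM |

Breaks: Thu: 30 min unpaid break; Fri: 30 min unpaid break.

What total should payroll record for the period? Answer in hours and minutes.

Thu: 6:52 AM–11:20 AM = 4 h 28 min; less 30 min break → 3 h 58 min
Fri: 7:24 AM–2:58 PM = 7 h 34 min; less 30 min break → 7 h 4 min
Sat: 8:40 AM–5:52 PM = 9 h 12 min
Total: 3 h 58 min + 7 h 4 min + 9 h 12 min = 20 h 14 min.

20 h 14 min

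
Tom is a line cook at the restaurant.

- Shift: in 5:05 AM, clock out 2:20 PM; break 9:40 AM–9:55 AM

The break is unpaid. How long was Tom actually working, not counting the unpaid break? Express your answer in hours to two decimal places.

Shift: 5:05 AM–2:20 PM = 9 h 15 min; less 15 min break → 9 h 0 min

9.00 hours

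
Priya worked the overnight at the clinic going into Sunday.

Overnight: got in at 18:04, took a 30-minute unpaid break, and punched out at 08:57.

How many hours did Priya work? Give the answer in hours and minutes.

14 h 23 min

Overnight: 18:04 → midnight = 5 h 56 min; midnight → 08:57 = 8 h 57 min; span 14 h 53 min; less 30 min break → 14 h 23 min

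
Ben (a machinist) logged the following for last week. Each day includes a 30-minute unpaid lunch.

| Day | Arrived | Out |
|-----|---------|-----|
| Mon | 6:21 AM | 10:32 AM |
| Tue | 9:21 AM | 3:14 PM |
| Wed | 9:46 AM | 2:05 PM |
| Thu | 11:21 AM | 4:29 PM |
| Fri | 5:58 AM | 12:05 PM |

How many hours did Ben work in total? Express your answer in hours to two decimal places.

Mon: 6:21 AM–10:32 AM = 4 h 11 min; less 30 min break → 3 h 41 min
Tue: 9:21 AM–3:14 PM = 5 h 53 min; less 30 min break → 5 h 23 min
Wed: 9:46 AM–2:05 PM = 4 h 19 min; less 30 min break → 3 h 49 min
Thu: 11:21 AM–4:29 PM = 5 h 8 min; less 30 min break → 4 h 38 min
Fri: 5:58 AM–12:05 PM = 6 h 7 min; less 30 min break → 5 h 37 min
Total: 3 h 41 min + 5 h 23 min + 3 h 49 min + 4 h 38 min + 5 h 37 min = 23 h 8 min.

23.13 hours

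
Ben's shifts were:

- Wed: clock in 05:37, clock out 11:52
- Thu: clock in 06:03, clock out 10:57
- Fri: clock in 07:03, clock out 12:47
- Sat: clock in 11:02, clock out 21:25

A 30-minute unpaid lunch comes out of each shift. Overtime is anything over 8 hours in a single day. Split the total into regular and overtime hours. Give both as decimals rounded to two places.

Regular 23.38 hours, overtime 1.88 hours

Wed: 05:37–11:52 = 6 h 15 min; less 30 min break → 5 h 45 min
Thu: 06:03–10:57 = 4 h 54 min; less 30 min break → 4 h 24 min
Fri: 07:03–12:47 = 5 h 44 min; less 30 min break → 5 h 14 min
Sat: 11:02–21:25 = 10 h 23 min; less 30 min break → 9 h 53 min
Wed reg 5 h 45 min / OT 0 h 0 min; Thu reg 4 h 24 min / OT 0 h 0 min; Fri reg 5 h 14 min / OT 0 h 0 min; Sat reg 8 h 0 min / OT 1 h 53 min.
Totals: regular 23 h 23 min, overtime 1 h 53 min.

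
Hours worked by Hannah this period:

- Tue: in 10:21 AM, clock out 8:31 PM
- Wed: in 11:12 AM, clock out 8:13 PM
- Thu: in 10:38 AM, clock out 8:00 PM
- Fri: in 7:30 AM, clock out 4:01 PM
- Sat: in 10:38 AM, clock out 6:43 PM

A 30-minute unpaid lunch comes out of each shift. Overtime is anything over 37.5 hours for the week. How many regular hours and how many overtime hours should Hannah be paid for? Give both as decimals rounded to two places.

Tue: 10:21 AM–8:31 PM = 10 h 10 min; less 30 min break → 9 h 40 min
Wed: 11:12 AM–8:13 PM = 9 h 1 min; less 30 min break → 8 h 31 min
Thu: 10:38 AM–8:00 PM = 9 h 22 min; less 30 min break → 8 h 52 min
Fri: 7:30 AM–4:01 PM = 8 h 31 min; less 30 min break → 8 h 1 min
Sat: 10:38 AM–6:43 PM = 8 h 5 min; less 30 min break → 7 h 35 min
Total worked: 42 h 39 min = 42.65 h.
Threshold 37.5 h → overtime 5 h 9 min, regular 37 h 30 min.

Regular 37.50 hours, overtime 5.15 hours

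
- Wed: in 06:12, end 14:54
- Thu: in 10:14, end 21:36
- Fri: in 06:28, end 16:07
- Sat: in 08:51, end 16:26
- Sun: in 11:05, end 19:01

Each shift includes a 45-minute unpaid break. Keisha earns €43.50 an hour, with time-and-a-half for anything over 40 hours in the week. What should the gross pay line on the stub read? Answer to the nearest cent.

€1836.79

Wed: 06:12–14:54 = 8 h 42 min; less 45 min break → 7 h 57 min
Thu: 10:14–21:36 = 11 h 22 min; less 45 min break → 10 h 37 min
Fri: 06:28–16:07 = 9 h 39 min; less 45 min break → 8 h 54 min
Sat: 08:51–16:26 = 7 h 35 min; less 45 min break → 6 h 50 min
Sun: 11:05–19:01 = 7 h 56 min; less 45 min break → 7 h 11 min
Total worked: 41 h 29 min = 2489 min.
Regular 40 h 0 min = 2400 min at €43.50/h; overtime 1 h 29 min = 89 min at €65.25/h.
Pay = (2400 × €43.50 + 89 × €65.25) ÷ 60 = €1836.79.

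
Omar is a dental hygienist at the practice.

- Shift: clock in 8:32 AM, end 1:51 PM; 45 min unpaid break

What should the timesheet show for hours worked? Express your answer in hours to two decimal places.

Shift: 8:32 AM–1:51 PM = 5 h 19 min; less 45 min break → 4 h 34 min

4.57 hours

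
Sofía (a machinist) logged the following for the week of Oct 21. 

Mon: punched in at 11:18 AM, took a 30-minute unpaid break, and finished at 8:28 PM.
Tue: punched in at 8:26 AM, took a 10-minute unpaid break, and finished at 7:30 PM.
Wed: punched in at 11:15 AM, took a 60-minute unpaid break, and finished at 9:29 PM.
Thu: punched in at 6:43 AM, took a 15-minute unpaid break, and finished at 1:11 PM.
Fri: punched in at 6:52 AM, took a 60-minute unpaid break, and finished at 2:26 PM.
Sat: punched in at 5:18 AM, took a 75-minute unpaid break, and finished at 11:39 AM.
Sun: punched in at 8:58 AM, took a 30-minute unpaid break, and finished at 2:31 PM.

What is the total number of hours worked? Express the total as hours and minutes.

Mon: 11:18 AM–8:28 PM = 9 h 10 min; less 30 min break → 8 h 40 min
Tue: 8:26 AM–7:30 PM = 11 h 4 min; less 10 min break → 10 h 54 min
Wed: 11:15 AM–9:29 PM = 10 h 14 min; less 60 min break → 9 h 14 min
Thu: 6:43 AM–1:11 PM = 6 h 28 min; less 15 min break → 6 h 13 min
Fri: 6:52 AM–2:26 PM = 7 h 34 min; less 60 min break → 6 h 34 min
Sat: 5:18 AM–11:39 AM = 6 h 21 min; less 75 min break → 5 h 6 min
Sun: 8:58 AM–2:31 PM = 5 h 33 min; less 30 min break → 5 h 3 min
Total: 8 h 40 min + 10 h 54 min + 9 h 14 min + 6 h 13 min + 6 h 34 min + 5 h 6 min + 5 h 3 min = 51 h 44 min.

51 h 44 min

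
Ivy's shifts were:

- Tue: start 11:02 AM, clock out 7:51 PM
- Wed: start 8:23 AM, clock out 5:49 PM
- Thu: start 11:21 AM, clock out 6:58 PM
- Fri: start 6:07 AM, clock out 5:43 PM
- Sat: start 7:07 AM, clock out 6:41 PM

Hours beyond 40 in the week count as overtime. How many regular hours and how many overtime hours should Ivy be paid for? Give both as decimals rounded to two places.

Tue: 11:02 AM–7:51 PM = 8 h 49 min
Wed: 8:23 AM–5:49 PM = 9 h 26 min
Thu: 11:21 AM–6:58 PM = 7 h 37 min
Fri: 6:07 AM–5:43 PM = 11 h 36 min
Sat: 7:07 AM–6:41 PM = 11 h 34 min
Total worked: 49 h 2 min = 49.03 h.
Threshold 40 h → overtime 9 h 2 min, regular 40 h 0 min.

Regular 40.00 hours, overtime 9.03 hours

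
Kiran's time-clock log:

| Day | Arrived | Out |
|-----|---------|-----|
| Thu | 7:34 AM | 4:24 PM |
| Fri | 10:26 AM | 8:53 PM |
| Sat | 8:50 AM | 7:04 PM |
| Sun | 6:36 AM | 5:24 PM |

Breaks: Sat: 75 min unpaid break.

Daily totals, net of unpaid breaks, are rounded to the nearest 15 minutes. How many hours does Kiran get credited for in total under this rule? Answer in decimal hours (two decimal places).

39.00 hours

Thu: 7:34 AM–4:24 PM = 8 h 50 min → rounds to 8 h 45 min
Fri: 10:26 AM–8:53 PM = 10 h 27 min → rounds to 10 h 30 min
Sat: 8:50 AM–7:04 PM = 10 h 14 min − 75 min = 8 h 59 min → rounds to 9 h 0 min
Sun: 6:36 AM–5:24 PM = 10 h 48 min → rounds to 10 h 45 min
Total credited: 39 h 0 min.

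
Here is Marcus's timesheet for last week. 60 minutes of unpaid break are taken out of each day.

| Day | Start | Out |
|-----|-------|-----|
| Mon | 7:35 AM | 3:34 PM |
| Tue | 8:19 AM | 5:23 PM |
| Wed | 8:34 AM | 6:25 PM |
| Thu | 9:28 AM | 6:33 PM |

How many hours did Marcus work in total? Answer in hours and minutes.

Mon: 7:35 AM–3:34 PM = 7 h 59 min; less 60 min break → 6 h 59 min
Tue: 8:19 AM–5:23 PM = 9 h 4 min; less 60 min break → 8 h 4 min
Wed: 8:34 AM–6:25 PM = 9 h 51 min; less 60 min break → 8 h 51 min
Thu: 9:28 AM–6:33 PM = 9 h 5 min; less 60 min break → 8 h 5 min
Total: 6 h 59 min + 8 h 4 min + 8 h 51 min + 8 h 5 min = 31 h 59 min.

31 h 59 min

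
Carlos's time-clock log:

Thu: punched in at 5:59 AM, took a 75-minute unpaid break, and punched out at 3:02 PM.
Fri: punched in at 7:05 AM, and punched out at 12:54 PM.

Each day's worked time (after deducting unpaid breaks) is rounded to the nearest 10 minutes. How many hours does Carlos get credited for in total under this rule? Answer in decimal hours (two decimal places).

Thu: 5:59 AM–3:02 PM = 9 h 3 min − 75 min = 7 h 48 min → rounds to 7 h 50 min
Fri: 7:05 AM–12:54 PM = 5 h 49 min → rounds to 5 h 50 min
Total credited: 13 h 40 min.

13.67 hours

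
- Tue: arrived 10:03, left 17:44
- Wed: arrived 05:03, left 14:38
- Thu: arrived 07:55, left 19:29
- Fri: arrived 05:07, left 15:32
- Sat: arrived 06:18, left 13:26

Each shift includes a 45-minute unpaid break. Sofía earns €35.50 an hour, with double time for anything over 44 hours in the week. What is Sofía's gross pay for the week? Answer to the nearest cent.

Tue: 10:03–17:44 = 7 h 41 min; less 45 min break → 6 h 56 min
Wed: 05:03–14:38 = 9 h 35 min; less 45 min break → 8 h 50 min
Thu: 07:55–19:29 = 11 h 34 min; less 45 min break → 10 h 49 min
Fri: 05:07–15:32 = 10 h 25 min; less 45 min break → 9 h 40 min
Sat: 06:18–13:26 = 7 h 8 min; less 45 min break → 6 h 23 min
Total worked: 42 h 38 min = 2558 min.
Regular 42 h 38 min = 2558 min at €35.50/h; overtime 0 h 0 min = 0 min at €71.00/h.
Pay = (2558 × €35.50 + 0 × €71.00) ÷ 60 = €1513.48.

€1513.48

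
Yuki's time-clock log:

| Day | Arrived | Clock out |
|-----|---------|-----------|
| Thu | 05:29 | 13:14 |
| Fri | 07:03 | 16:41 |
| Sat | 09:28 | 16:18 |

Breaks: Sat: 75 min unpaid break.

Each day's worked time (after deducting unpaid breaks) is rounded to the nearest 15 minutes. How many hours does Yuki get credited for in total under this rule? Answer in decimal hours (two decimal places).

Thu: 05:29–13:14 = 7 h 45 min → rounds to 7 h 45 min
Fri: 07:03–16:41 = 9 h 38 min → rounds to 9 h 45 min
Sat: 09:28–16:18 = 6 h 50 min − 75 min = 5 h 35 min → rounds to 5 h 30 min
Total credited: 23 h 0 min.

23.00 hours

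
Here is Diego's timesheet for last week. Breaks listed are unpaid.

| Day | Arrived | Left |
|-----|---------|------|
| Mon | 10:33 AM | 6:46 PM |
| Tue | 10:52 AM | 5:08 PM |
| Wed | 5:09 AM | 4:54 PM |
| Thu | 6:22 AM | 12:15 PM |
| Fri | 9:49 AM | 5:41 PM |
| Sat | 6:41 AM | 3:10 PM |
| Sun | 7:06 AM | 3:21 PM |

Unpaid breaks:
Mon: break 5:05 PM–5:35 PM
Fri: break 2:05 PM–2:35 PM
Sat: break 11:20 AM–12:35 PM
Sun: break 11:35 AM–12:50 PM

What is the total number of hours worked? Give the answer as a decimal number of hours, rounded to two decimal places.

53.22 hours

Mon: 10:33 AM–6:46 PM = 8 h 13 min; less 30 min break → 7 h 43 min
Tue: 10:52 AM–5:08 PM = 6 h 16 min
Wed: 5:09 AM–4:54 PM = 11 h 45 min
Thu: 6:22 AM–12:15 PM = 5 h 53 min
Fri: 9:49 AM–5:41 PM = 7 h 52 min; less 30 min break → 7 h 22 min
Sat: 6:41 AM–3:10 PM = 8 h 29 min; less 75 min break → 7 h 14 min
Sun: 7:06 AM–3:21 PM = 8 h 15 min; less 75 min break → 7 h 0 min
Total: 7 h 43 min + 6 h 16 min + 11 h 45 min + 5 h 53 min + 7 h 22 min + 7 h 14 min + 7 h 0 min = 53 h 13 min.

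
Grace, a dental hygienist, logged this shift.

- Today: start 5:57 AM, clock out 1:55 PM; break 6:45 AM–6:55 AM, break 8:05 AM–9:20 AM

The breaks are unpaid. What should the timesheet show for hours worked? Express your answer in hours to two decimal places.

Today: 5:57 AM–1:55 PM = 7 h 58 min; less 85 min break → 6 h 33 min

6.55 hours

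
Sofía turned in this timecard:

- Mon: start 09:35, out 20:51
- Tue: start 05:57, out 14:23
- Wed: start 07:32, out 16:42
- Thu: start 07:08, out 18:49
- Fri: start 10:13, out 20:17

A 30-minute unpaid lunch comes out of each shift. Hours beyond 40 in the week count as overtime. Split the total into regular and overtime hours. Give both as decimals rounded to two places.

Regular 40.00 hours, overtime 8.12 hours

Mon: 09:35–20:51 = 11 h 16 min; less 30 min break → 10 h 46 min
Tue: 05:57–14:23 = 8 h 26 min; less 30 min break → 7 h 56 min
Wed: 07:32–16:42 = 9 h 10 min; less 30 min break → 8 h 40 min
Thu: 07:08–18:49 = 11 h 41 min; less 30 min break → 11 h 11 min
Fri: 10:13–20:17 = 10 h 4 min; less 30 min break → 9 h 34 min
Total worked: 48 h 7 min = 48.12 h.
Threshold 40 h → overtime 8 h 7 min, regular 40 h 0 min.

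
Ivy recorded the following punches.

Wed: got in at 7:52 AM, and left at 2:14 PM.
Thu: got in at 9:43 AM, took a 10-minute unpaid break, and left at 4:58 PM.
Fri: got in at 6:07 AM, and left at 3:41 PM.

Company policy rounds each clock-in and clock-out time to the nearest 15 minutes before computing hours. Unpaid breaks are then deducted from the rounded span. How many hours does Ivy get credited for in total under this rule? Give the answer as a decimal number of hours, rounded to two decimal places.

Wed: in 7:52 AM→7:45 AM, out 2:14 PM→2:15 PM; 6 h 30 min
Thu: in 9:43 AM→9:45 AM, out 4:58 PM→5:00 PM; 7 h 15 min − 10 min = 7 h 5 min
Fri: in 6:07 AM→6:00 AM, out 3:41 PM→3:45 PM; 9 h 45 min
Total credited: 23 h 20 min.

23.33 hours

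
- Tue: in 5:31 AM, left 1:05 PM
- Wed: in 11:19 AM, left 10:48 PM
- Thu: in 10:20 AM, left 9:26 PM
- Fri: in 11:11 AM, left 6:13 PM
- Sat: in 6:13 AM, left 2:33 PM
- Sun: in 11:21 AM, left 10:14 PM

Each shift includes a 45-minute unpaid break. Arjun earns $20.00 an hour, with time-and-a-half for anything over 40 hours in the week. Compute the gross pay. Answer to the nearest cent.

Tue: 5:31 AM–1:05 PM = 7 h 34 min; less 45 min break → 6 h 49 min
Wed: 11:19 AM–10:48 PM = 11 h 29 min; less 45 min break → 10 h 44 min
Thu: 10:20 AM–9:26 PM = 11 h 6 min; less 45 min break → 10 h 21 min
Fri: 11:11 AM–6:13 PM = 7 h 2 min; less 45 min break → 6 h 17 min
Sat: 6:13 AM–2:33 PM = 8 h 20 min; less 45 min break → 7 h 35 min
Sun: 11:21 AM–10:14 PM = 10 h 53 min; less 45 min break → 10 h 8 min
Total worked: 51 h 54 min = 3114 min.
Regular 40 h 0 min = 2400 min at $20.00/h; overtime 11 h 54 min = 714 min at $30.00/h.
Pay = (2400 × $20.00 + 714 × $30.00) ÷ 60 = $1157.00.

$1157.00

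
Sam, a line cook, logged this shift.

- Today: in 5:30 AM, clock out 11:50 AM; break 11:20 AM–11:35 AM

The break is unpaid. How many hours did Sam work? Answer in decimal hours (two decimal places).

6.08 hours

Today: 5:30 AM–11:50 AM = 6 h 20 min; less 15 min break → 6 h 5 min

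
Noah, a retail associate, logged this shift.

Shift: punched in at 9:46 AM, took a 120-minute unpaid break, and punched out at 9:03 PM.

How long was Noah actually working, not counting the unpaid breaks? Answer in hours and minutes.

9 h 17 min

Shift: 9:46 AM–9:03 PM = 11 h 17 min; less 120 min break → 9 h 17 min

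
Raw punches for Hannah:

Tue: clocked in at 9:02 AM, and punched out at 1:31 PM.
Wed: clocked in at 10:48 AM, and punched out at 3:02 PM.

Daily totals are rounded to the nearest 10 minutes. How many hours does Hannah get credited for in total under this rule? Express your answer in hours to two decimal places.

Tue: 9:02 AM–1:31 PM = 4 h 29 min → rounds to 4 h 30 min
Wed: 10:48 AM–3:02 PM = 4 h 14 min → rounds to 4 h 10 min
Total credited: 8 h 40 min.

8.67 hours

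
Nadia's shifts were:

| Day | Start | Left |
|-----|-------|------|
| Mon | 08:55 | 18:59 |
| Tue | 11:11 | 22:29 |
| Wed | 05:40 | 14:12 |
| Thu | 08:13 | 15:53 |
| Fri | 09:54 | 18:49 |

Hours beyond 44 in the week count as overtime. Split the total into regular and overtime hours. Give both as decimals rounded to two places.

Regular 44.00 hours, overtime 2.48 hours

Mon: 08:55–18:59 = 10 h 4 min
Tue: 11:11–22:29 = 11 h 18 min
Wed: 05:40–14:12 = 8 h 32 min
Thu: 08:13–15:53 = 7 h 40 min
Fri: 09:54–18:49 = 8 h 55 min
Total worked: 46 h 29 min = 46.48 h.
Threshold 44 h → overtime 2 h 29 min, regular 44 h 0 min.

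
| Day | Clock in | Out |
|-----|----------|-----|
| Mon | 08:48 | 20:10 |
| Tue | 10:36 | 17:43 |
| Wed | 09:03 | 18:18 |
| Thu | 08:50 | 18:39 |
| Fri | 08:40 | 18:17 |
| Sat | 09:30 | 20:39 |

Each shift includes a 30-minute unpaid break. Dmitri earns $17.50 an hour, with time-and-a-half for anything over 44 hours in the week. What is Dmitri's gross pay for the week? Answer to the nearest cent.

Mon: 08:48–20:10 = 11 h 22 min; less 30 min break → 10 h 52 min
Tue: 10:36–17:43 = 7 h 7 min; less 30 min break → 6 h 37 min
Wed: 09:03–18:18 = 9 h 15 min; less 30 min break → 8 h 45 min
Thu: 08:50–18:39 = 9 h 49 min; less 30 min break → 9 h 19 min
Fri: 08:40–18:17 = 9 h 37 min; less 30 min break → 9 h 7 min
Sat: 09:30–20:39 = 11 h 9 min; less 30 min break → 10 h 39 min
Total worked: 55 h 19 min = 3319 min.
Regular 44 h 0 min = 2640 min at $17.50/h; overtime 11 h 19 min = 679 min at $26.25/h.
Pay = (2640 × $17.50 + 679 × $26.25) ÷ 60 = $1067.06.

$1067.06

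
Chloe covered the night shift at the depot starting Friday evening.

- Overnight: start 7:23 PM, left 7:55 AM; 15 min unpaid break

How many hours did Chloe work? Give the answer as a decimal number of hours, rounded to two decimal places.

12.28 hours

Overnight: 7:23 PM → midnight = 4 h 37 min; midnight → 7:55 AM = 7 h 55 min; span 12 h 32 min; less 15 min break → 12 h 17 min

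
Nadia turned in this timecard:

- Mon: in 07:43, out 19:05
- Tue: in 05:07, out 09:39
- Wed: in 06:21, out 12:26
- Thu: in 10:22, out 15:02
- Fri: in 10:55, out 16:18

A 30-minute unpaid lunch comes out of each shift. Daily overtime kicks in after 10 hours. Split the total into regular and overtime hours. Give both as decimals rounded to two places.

Mon: 07:43–19:05 = 11 h 22 min; less 30 min break → 10 h 52 min
Tue: 05:07–09:39 = 4 h 32 min; less 30 min break → 4 h 2 min
Wed: 06:21–12:26 = 6 h 5 min; less 30 min break → 5 h 35 min
Thu: 10:22–15:02 = 4 h 40 min; less 30 min break → 4 h 10 min
Fri: 10:55–16:18 = 5 h 23 min; less 30 min break → 4 h 53 min
Mon reg 10 h 0 min / OT 0 h 52 min; Tue reg 4 h 2 min / OT 0 h 0 min; Wed reg 5 h 35 min / OT 0 h 0 min; Thu reg 4 h 10 min / OT 0 h 0 min; Fri reg 4 h 53 min / OT 0 h 0 min.
Totals: regular 28 h 40 min, overtime 0 h 52 min.

Regular 28.67 hours, overtime 0.87 hours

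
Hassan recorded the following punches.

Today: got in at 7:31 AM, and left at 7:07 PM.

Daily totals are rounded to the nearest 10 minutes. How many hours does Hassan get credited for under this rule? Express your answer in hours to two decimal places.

11.67 hours

Today: 7:31 AM–7:07 PM = 11 h 36 min → rounds to 11 h 40 min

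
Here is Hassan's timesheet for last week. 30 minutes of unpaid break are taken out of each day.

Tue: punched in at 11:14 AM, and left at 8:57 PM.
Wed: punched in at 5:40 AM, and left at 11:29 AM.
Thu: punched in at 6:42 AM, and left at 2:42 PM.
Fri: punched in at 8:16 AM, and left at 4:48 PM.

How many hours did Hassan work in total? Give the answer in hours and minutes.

Tue: 11:14 AM–8:57 PM = 9 h 43 min; less 30 min break → 9 h 13 min
Wed: 5:40 AM–11:29 AM = 5 h 49 min; less 30 min break → 5 h 19 min
Thu: 6:42 AM–2:42 PM = 8 h 0 min; less 30 min break → 7 h 30 min
Fri: 8:16 AM–4:48 PM = 8 h 32 min; less 30 min break → 8 h 2 min
Total: 9 h 13 min + 5 h 19 min + 7 h 30 min + 8 h 2 min = 30 h 4 min.

30 h 4 min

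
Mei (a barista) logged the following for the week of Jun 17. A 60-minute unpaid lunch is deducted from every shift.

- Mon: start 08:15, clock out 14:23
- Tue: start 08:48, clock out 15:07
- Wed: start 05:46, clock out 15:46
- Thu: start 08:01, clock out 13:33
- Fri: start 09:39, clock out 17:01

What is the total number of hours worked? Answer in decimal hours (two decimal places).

Mon: 08:15–14:23 = 6 h 8 min; less 60 min break → 5 h 8 min
Tue: 08:48–15:07 = 6 h 19 min; less 60 min break → 5 h 19 min
Wed: 05:46–15:46 = 10 h 0 min; less 60 min break → 9 h 0 min
Thu: 08:01–13:33 = 5 h 32 min; less 60 min break → 4 h 32 min
Fri: 09:39–17:01 = 7 h 22 min; less 60 min break → 6 h 22 min
Total: 5 h 8 min + 5 h 19 min + 9 h 0 min + 4 h 32 min + 6 h 22 min = 30 h 21 min.

30.35 hours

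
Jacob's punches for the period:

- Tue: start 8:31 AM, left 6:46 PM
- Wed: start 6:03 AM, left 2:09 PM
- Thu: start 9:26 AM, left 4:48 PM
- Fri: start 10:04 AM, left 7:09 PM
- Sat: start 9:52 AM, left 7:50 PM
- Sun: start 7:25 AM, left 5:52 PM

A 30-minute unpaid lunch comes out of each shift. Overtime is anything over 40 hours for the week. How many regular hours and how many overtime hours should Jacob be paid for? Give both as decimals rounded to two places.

Tue: 8:31 AM–6:46 PM = 10 h 15 min; less 30 min break → 9 h 45 min
Wed: 6:03 AM–2:09 PM = 8 h 6 min; less 30 min break → 7 h 36 min
Thu: 9:26 AM–4:48 PM = 7 h 22 min; less 30 min break → 6 h 52 min
Fri: 10:04 AM–7:09 PM = 9 h 5 min; less 30 min break → 8 h 35 min
Sat: 9:52 AM–7:50 PM = 9 h 58 min; less 30 min break → 9 h 28 min
Sun: 7:25 AM–5:52 PM = 10 h 27 min; less 30 min break → 9 h 57 min
Total worked: 52 h 13 min = 52.22 h.
Threshold 40 h → overtime 12 h 13 min, regular 40 h 0 min.

Regular 40.00 hours, overtime 12.22 hours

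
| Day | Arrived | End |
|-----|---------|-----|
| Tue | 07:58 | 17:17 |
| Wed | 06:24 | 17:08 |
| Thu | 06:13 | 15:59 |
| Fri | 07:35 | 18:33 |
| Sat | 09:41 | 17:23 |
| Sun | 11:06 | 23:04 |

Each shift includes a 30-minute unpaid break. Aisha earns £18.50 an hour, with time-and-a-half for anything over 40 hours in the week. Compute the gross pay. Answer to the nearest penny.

£1224.24

Tue: 07:58–17:17 = 9 h 19 min; less 30 min break → 8 h 49 min
Wed: 06:24–17:08 = 10 h 44 min; less 30 min break → 10 h 14 min
Thu: 06:13–15:59 = 9 h 46 min; less 30 min break → 9 h 16 min
Fri: 07:35–18:33 = 10 h 58 min; less 30 min break → 10 h 28 min
Sat: 09:41–17:23 = 7 h 42 min; less 30 min break → 7 h 12 min
Sun: 11:06–23:04 = 11 h 58 min; less 30 min break → 11 h 28 min
Total worked: 57 h 27 min = 3447 min.
Regular 40 h 0 min = 2400 min at £18.50/h; overtime 17 h 27 min = 1047 min at £27.75/h.
Pay = (2400 × £18.50 + 1047 × £27.75) ÷ 60 = £1224.24.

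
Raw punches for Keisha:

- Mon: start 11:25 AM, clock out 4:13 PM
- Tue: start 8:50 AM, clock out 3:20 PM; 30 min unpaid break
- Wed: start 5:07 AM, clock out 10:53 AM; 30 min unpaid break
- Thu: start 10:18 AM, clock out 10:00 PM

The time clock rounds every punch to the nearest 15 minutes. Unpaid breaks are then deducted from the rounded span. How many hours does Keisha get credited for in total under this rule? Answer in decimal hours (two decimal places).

28.00 hours

Mon: in 11:25 AM→11:30 AM, out 4:13 PM→4:15 PM; 4 h 45 min
Tue: in 8:50 AM→8:45 AM, out 3:20 PM→3:15 PM; 6 h 30 min − 30 min = 6 h 0 min
Wed: in 5:07 AM→5:00 AM, out 10:53 AM→11:00 AM; 6 h 0 min − 30 min = 5 h 30 min
Thu: in 10:18 AM→10:15 AM, out 10:00 PM→10:00 PM; 11 h 45 min
Total credited: 28 h 0 min.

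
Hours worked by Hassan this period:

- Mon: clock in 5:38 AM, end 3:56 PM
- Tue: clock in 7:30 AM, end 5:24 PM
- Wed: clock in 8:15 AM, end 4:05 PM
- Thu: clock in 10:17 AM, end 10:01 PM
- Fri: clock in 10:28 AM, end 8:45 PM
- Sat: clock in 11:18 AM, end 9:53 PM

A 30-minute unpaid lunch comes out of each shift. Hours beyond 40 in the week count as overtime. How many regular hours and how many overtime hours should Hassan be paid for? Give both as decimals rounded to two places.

Mon: 5:38 AM–3:56 PM = 10 h 18 min; less 30 min break → 9 h 48 min
Tue: 7:30 AM–5:24 PM = 9 h 54 min; less 30 min break → 9 h 24 min
Wed: 8:15 AM–4:05 PM = 7 h 50 min; less 30 min break → 7 h 20 min
Thu: 10:17 AM–10:01 PM = 11 h 44 min; less 30 min break → 11 h 14 min
Fri: 10:28 AM–8:45 PM = 10 h 17 min; less 30 min break → 9 h 47 min
Sat: 11:18 AM–9:53 PM = 10 h 35 min; less 30 min break → 10 h 5 min
Total worked: 57 h 38 min = 57.63 h.
Threshold 40 h → overtime 17 h 38 min, regular 40 h 0 min.

Regular 40.00 hours, overtime 17.63 hours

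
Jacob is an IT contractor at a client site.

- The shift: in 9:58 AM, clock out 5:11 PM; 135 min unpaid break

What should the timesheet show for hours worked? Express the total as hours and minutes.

The shift: 9:58 AM–5:11 PM = 7 h 13 min; less 135 min break → 4 h 58 min

4 h 58 min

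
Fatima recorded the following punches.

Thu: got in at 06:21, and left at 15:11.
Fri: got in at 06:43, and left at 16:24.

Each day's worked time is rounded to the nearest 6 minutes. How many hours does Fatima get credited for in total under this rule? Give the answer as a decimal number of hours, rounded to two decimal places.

18.50 hours

Thu: 06:21–15:11 = 8 h 50 min → rounds to 8 h 48 min
Fri: 06:43–16:24 = 9 h 41 min → rounds to 9 h 42 min
Total credited: 18 h 30 min.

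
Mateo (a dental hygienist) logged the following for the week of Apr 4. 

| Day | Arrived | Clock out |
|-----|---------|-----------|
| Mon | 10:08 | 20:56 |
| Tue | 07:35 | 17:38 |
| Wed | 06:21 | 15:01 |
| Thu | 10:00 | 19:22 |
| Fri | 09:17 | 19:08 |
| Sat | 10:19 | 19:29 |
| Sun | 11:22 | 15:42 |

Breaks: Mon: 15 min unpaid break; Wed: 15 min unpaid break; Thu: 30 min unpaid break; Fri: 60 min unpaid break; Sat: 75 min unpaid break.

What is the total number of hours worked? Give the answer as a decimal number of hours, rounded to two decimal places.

Mon: 10:08–20:56 = 10 h 48 min; less 15 min break → 10 h 33 min
Tue: 07:35–17:38 = 10 h 3 min
Wed: 06:21–15:01 = 8 h 40 min; less 15 min break → 8 h 25 min
Thu: 10:00–19:22 = 9 h 22 min; less 30 min break → 8 h 52 min
Fri: 09:17–19:08 = 9 h 51 min; less 60 min break → 8 h 51 min
Sat: 10:19–19:29 = 9 h 10 min; less 75 min break → 7 h 55 min
Sun: 11:22–15:42 = 4 h 20 min
Total: 10 h 33 min + 10 h 3 min + 8 h 25 min + 8 h 52 min + 8 h 51 min + 7 h 55 min + 4 h 20 min = 58 h 59 min.

58.98 hours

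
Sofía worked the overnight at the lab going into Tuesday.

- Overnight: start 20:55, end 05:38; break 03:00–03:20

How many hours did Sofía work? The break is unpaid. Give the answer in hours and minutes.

Overnight: 20:55 → midnight = 3 h 5 min; midnight → 05:38 = 5 h 38 min; span 8 h 43 min; less 20 min break → 8 h 23 min

8 h 23 min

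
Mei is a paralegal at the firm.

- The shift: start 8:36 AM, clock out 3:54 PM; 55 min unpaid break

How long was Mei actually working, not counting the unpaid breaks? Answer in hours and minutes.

6 h 23 min

The shift: 8:36 AM–3:54 PM = 7 h 18 min; less 55 min break → 6 h 23 min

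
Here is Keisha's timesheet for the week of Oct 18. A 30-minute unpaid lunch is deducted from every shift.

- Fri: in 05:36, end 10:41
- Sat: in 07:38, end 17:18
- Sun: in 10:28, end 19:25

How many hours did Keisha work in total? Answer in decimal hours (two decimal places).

Fri: 05:36–10:41 = 5 h 5 min; less 30 min break → 4 h 35 min
Sat: 07:38–17:18 = 9 h 40 min; less 30 min break → 9 h 10 min
Sun: 10:28–19:25 = 8 h 57 min; less 30 min break → 8 h 27 min
Total: 4 h 35 min + 9 h 10 min + 8 h 27 min = 22 h 12 min.

22.20 hours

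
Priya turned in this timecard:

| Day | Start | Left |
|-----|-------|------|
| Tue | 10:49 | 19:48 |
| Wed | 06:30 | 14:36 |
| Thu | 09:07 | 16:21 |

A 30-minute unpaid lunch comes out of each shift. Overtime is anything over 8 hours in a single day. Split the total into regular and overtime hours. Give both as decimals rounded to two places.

Regular 22.33 hours, overtime 0.48 hours

Tue: 10:49–19:48 = 8 h 59 min; less 30 min break → 8 h 29 min
Wed: 06:30–14:36 = 8 h 6 min; less 30 min break → 7 h 36 min
Thu: 09:07–16:21 = 7 h 14 min; less 30 min break → 6 h 44 min
Tue reg 8 h 0 min / OT 0 h 29 min; Wed reg 7 h 36 min / OT 0 h 0 min; Thu reg 6 h 44 min / OT 0 h 0 min.
Totals: regular 22 h 20 min, overtime 0 h 29 min.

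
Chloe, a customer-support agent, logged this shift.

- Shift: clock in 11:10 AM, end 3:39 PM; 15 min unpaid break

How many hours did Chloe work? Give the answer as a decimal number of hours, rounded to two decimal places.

Shift: 11:10 AM–3:39 PM = 4 h 29 min; less 15 min break → 4 h 14 min

4.23 hours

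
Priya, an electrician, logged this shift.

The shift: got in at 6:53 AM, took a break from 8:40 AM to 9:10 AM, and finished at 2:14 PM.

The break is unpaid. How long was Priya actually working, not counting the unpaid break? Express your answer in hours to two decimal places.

The shift: 6:53 AM–2:14 PM = 7 h 21 min; less 30 min break → 6 h 51 min

6.85 hours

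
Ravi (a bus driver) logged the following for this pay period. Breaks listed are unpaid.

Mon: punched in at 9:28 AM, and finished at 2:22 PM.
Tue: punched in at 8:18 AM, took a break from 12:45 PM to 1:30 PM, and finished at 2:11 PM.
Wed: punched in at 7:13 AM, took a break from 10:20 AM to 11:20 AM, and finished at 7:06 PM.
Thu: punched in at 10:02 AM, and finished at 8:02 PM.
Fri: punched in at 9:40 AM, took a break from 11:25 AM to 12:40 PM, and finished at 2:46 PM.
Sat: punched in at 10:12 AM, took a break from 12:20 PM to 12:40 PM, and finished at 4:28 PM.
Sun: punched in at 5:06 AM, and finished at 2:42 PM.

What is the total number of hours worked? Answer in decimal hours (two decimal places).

50.30 hours

Mon: 9:28 AM–2:22 PM = 4 h 54 min
Tue: 8:18 AM–2:11 PM = 5 h 53 min; less 45 min break → 5 h 8 min
Wed: 7:13 AM–7:06 PM = 11 h 53 min; less 60 min break → 10 h 53 min
Thu: 10:02 AM–8:02 PM = 10 h 0 min
Fri: 9:40 AM–2:46 PM = 5 h 6 min; less 75 min break → 3 h 51 min
Sat: 10:12 AM–4:28 PM = 6 h 16 min; less 20 min break → 5 h 56 min
Sun: 5:06 AM–2:42 PM = 9 h 36 min
Total: 4 h 54 min + 5 h 8 min + 10 h 53 min + 10 h 0 min + 3 h 51 min + 5 h 56 min + 9 h 36 min = 50 h 18 min.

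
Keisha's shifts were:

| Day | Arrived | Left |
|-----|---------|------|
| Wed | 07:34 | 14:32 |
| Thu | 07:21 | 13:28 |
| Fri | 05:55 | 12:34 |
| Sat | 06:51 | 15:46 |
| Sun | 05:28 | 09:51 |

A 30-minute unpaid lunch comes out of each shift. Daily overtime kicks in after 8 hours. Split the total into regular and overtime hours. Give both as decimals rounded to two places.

Regular 30.12 hours, overtime 0.42 hours

Wed: 07:34–14:32 = 6 h 58 min; less 30 min break → 6 h 28 min
Thu: 07:21–13:28 = 6 h 7 min; less 30 min break → 5 h 37 min
Fri: 05:55–12:34 = 6 h 39 min; less 30 min break → 6 h 9 min
Sat: 06:51–15:46 = 8 h 55 min; less 30 min break → 8 h 25 min
Sun: 05:28–09:51 = 4 h 23 min; less 30 min break → 3 h 53 min
Wed reg 6 h 28 min / OT 0 h 0 min; Thu reg 5 h 37 min / OT 0 h 0 min; Fri reg 6 h 9 min / OT 0 h 0 min; Sat reg 8 h 0 min / OT 0 h 25 min; Sun reg 3 h 53 min / OT 0 h 0 min.
Totals: regular 30 h 7 min, overtime 0 h 25 min.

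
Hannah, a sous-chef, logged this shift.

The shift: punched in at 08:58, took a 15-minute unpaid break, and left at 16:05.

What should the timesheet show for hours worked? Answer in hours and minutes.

6 h 52 min

The shift: 08:58–16:05 = 7 h 7 min; less 15 min break → 6 h 52 min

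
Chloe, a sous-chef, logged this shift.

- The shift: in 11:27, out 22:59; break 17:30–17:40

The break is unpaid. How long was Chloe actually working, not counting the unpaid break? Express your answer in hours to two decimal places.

The shift: 11:27–22:59 = 11 h 32 min; less 10 min break → 11 h 22 min

11.37 hours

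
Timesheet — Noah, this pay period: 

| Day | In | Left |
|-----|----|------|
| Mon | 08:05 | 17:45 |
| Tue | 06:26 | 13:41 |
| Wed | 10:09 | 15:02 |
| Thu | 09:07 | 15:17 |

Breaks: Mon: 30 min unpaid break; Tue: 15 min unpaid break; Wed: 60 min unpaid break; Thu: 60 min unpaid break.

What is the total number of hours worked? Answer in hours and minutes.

Mon: 08:05–17:45 = 9 h 40 min; less 30 min break → 9 h 10 min
Tue: 06:26–13:41 = 7 h 15 min; less 15 min break → 7 h 0 min
Wed: 10:09–15:02 = 4 h 53 min; less 60 min break → 3 h 53 min
Thu: 09:07–15:17 = 6 h 10 min; less 60 min break → 5 h 10 min
Total: 9 h 10 min + 7 h 0 min + 3 h 53 min + 5 h 10 min = 25 h 13 min.

25 h 13 min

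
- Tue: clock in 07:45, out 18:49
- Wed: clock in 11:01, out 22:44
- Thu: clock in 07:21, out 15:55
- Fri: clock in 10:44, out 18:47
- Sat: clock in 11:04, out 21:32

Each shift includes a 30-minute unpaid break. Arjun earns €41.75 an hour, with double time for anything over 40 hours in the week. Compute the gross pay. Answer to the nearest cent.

€2285.12

Tue: 07:45–18:49 = 11 h 4 min; less 30 min break → 10 h 34 min
Wed: 11:01–22:44 = 11 h 43 min; less 30 min break → 11 h 13 min
Thu: 07:21–15:55 = 8 h 34 min; less 30 min break → 8 h 4 min
Fri: 10:44–18:47 = 8 h 3 min; less 30 min break → 7 h 33 min
Sat: 11:04–21:32 = 10 h 28 min; less 30 min break → 9 h 58 min
Total worked: 47 h 22 min = 2842 min.
Regular 40 h 0 min = 2400 min at €41.75/h; overtime 7 h 22 min = 442 min at €83.50/h.
Pay = (2400 × €41.75 + 442 × €83.50) ÷ 60 = €2285.12.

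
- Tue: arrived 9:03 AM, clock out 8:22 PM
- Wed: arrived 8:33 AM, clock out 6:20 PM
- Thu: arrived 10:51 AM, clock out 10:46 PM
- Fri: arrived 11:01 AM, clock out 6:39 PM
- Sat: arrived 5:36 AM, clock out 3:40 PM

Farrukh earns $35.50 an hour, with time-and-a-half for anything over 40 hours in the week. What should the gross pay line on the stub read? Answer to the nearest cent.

Tue: 9:03 AM–8:22 PM = 11 h 19 min
Wed: 8:33 AM–6:20 PM = 9 h 47 min
Thu: 10:51 AM–10:46 PM = 11 h 55 min
Fri: 11:01 AM–6:39 PM = 7 h 38 min
Sat: 5:36 AM–3:40 PM = 10 h 4 min
Total worked: 50 h 43 min = 3043 min.
Regular 40 h 0 min = 2400 min at $35.50/h; overtime 10 h 43 min = 643 min at $53.25/h.
Pay = (2400 × $35.50 + 643 × $53.25) ÷ 60 = $1990.66.

$1990.66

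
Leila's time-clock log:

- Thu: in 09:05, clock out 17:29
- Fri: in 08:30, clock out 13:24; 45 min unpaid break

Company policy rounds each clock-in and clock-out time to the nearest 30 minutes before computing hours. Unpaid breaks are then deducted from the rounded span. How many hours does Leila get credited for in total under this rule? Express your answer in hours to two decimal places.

12.75 hours

Thu: in 09:05→09:00, out 17:29→17:30; 8 h 30 min
Fri: in 08:30→08:30, out 13:24→13:30; 5 h 0 min − 45 min = 4 h 15 min
Total credited: 12 h 45 min.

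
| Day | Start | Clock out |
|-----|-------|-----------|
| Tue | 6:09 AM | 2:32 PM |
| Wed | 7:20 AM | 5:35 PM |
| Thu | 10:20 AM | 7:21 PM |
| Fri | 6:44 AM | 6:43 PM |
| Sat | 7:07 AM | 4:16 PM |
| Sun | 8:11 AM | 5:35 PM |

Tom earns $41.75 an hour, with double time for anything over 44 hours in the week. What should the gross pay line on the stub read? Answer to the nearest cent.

Tue: 6:09 AM–2:32 PM = 8 h 23 min
Wed: 7:20 AM–5:35 PM = 10 h 15 min
Thu: 10:20 AM–7:21 PM = 9 h 1 min
Fri: 6:44 AM–6:43 PM = 11 h 59 min
Sat: 7:07 AM–4:16 PM = 9 h 9 min
Sun: 8:11 AM–5:35 PM = 9 h 24 min
Total worked: 58 h 11 min = 3491 min.
Regular 44 h 0 min = 2640 min at $41.75/h; overtime 14 h 11 min = 851 min at $83.50/h.
Pay = (2640 × $41.75 + 851 × $83.50) ÷ 60 = $3021.31.

$3021.31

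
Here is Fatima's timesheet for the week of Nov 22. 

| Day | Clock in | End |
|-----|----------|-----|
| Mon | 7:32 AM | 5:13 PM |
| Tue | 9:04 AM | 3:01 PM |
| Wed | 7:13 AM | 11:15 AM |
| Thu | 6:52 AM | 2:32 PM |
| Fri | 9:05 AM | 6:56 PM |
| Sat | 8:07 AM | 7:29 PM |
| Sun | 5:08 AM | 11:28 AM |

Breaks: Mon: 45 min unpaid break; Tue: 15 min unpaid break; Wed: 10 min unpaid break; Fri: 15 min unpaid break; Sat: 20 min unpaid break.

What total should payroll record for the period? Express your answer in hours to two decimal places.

Mon: 7:32 AM–5:13 PM = 9 h 41 min; less 45 min break → 8 h 56 min
Tue: 9:04 AM–3:01 PM = 5 h 57 min; less 15 min break → 5 h 42 min
Wed: 7:13 AM–11:15 AM = 4 h 2 min; less 10 min break → 3 h 52 min
Thu: 6:52 AM–2:32 PM = 7 h 40 min
Fri: 9:05 AM–6:56 PM = 9 h 51 min; less 15 min break → 9 h 36 min
Sat: 8:07 AM–7:29 PM = 11 h 22 min; less 20 min break → 11 h 2 min
Sun: 5:08 AM–11:28 AM = 6 h 20 min
Total: 8 h 56 min + 5 h 42 min + 3 h 52 min + 7 h 40 min + 9 h 36 min + 11 h 2 min + 6 h 20 min = 53 h 8 min.

53.13 hours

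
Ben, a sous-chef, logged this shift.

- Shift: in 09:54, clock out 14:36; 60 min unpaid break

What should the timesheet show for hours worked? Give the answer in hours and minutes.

3 h 42 min

Shift: 09:54–14:36 = 4 h 42 min; less 60 min break → 3 h 42 min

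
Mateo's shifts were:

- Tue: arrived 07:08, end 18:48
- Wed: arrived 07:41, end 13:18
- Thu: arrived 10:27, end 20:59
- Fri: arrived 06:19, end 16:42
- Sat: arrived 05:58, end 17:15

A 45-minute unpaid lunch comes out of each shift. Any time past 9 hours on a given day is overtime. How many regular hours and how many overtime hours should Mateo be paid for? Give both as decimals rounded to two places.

Regular 40.87 hours, overtime 4.87 hours

Tue: 07:08–18:48 = 11 h 40 min; less 45 min break → 10 h 55 min
Wed: 07:41–13:18 = 5 h 37 min; less 45 min break → 4 h 52 min
Thu: 10:27–20:59 = 10 h 32 min; less 45 min break → 9 h 47 min
Fri: 06:19–16:42 = 10 h 23 min; less 45 min break → 9 h 38 min
Sat: 05:58–17:15 = 11 h 17 min; less 45 min break → 10 h 32 min
Tue reg 9 h 0 min / OT 1 h 55 min; Wed reg 4 h 52 min / OT 0 h 0 min; Thu reg 9 h 0 min / OT 0 h 47 min; Fri reg 9 h 0 min / OT 0 h 38 min; Sat reg 9 h 0 min / OT 1 h 32 min.
Totals: regular 40 h 52 min, overtime 4 h 52 min.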